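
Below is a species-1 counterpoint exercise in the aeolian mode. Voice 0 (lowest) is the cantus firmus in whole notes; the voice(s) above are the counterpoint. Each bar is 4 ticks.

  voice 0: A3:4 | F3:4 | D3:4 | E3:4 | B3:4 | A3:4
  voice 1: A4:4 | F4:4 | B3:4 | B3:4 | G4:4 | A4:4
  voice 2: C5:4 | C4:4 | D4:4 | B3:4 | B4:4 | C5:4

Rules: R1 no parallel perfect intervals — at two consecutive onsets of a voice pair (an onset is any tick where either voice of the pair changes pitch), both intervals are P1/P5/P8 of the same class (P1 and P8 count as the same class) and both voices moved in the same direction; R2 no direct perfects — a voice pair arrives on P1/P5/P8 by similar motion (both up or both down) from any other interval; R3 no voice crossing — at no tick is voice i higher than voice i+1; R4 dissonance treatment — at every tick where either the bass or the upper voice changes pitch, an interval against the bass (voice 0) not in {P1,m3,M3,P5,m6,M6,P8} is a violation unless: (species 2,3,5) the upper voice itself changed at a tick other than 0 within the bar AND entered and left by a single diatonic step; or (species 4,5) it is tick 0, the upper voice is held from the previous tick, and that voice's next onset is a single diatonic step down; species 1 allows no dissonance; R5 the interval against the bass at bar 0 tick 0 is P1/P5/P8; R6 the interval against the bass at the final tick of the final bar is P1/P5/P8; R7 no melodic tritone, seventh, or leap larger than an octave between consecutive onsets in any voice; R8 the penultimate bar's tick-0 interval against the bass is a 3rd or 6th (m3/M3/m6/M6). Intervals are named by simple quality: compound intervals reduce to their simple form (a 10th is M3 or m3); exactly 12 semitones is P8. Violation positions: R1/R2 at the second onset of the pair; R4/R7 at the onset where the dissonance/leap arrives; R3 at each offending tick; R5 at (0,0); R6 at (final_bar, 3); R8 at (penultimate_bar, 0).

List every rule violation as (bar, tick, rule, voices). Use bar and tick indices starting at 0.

bar 0: v0=A3 v1=A4 v2=C5 downbeat m3
bar 1: v0=F3 v1=F4 v2=C4 downbeat P5
bar 2: v0=D3 v1=B3 v2=D4 downbeat P8
bar 3: v0=E3 v1=B3 v2=B3 downbeat P5
bar 4: v0=B3 v1=G4 v2=B4 downbeat P8
bar 5: v0=A3 v1=A4 v2=C5 downbeat m3
  -> R5 @ bar 0 tick 0 v(0, 2): opens on m3
  -> R1 @ bar 1 tick 0 v(0, 1): A3/A4 P8 -> F3/F4 P8 similar
  -> R2 @ bar 1 tick 0 v(0, 2): A3/C5 m3 -> F3/C4 P5 similar
  -> R3 @ bar 1 tick 0 v(1, 2): F4 above C4
  -> R3 @ bar 1 tick 1 v(1, 2): F4 above C4
  -> R3 @ bar 1 tick 2 v(1, 2): F4 above C4
  -> R3 @ bar 1 tick 3 v(1, 2): F4 above C4
  -> R7 @ bar 2 tick 0 v(1,): F4->B3 leap 6st
  -> R2 @ bar 4 tick 0 v(0, 2): E3/B3 P5 -> B3/B4 P8 similar
  -> R8 @ bar 4 tick 0 v(0, 2): penult P8 not 3rd/6th
  -> R6 @ bar 5 tick 3 v(0, 2): closes on m3

(0, 0, R5, (0, 2))
(1, 0, R1, (0, 1))
(1, 0, R2, (0, 2))
(1, 0, R3, (1, 2))
(1, 1, R3, (1, 2))
(1, 2, R3, (1, 2))
(1, 3, R3, (1, 2))
(2, 0, R7, (1,))
(4, 0, R2, (0, 2))
(4, 0, R8, (0, 2))
(5, 3, R6, (0, 2))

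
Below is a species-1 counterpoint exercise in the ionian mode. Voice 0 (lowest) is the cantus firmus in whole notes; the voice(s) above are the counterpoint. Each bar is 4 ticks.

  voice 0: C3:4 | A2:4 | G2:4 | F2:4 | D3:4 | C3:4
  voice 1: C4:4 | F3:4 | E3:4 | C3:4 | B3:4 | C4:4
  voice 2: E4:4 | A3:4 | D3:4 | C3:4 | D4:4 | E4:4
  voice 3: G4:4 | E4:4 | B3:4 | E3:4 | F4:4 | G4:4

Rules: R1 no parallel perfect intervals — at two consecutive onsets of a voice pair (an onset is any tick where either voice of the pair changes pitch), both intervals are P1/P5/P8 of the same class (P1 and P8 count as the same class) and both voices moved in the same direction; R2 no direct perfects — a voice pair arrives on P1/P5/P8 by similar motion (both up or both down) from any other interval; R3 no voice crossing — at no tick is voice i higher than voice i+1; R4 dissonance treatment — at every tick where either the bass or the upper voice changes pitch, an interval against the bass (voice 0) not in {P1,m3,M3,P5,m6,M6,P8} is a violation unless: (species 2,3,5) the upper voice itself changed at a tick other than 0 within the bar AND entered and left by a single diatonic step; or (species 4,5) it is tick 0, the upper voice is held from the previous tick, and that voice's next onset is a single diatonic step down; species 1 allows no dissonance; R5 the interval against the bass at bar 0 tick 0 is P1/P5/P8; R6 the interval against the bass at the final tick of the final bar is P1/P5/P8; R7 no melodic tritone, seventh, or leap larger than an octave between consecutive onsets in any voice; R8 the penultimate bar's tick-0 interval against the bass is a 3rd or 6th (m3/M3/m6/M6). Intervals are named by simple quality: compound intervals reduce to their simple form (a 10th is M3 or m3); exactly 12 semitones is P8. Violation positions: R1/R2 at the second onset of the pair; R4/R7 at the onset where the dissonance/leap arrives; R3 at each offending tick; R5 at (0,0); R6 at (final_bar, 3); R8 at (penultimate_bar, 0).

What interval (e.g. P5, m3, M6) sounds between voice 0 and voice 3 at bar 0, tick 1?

P5

voice 0=C3 voice 3=G4 -> P5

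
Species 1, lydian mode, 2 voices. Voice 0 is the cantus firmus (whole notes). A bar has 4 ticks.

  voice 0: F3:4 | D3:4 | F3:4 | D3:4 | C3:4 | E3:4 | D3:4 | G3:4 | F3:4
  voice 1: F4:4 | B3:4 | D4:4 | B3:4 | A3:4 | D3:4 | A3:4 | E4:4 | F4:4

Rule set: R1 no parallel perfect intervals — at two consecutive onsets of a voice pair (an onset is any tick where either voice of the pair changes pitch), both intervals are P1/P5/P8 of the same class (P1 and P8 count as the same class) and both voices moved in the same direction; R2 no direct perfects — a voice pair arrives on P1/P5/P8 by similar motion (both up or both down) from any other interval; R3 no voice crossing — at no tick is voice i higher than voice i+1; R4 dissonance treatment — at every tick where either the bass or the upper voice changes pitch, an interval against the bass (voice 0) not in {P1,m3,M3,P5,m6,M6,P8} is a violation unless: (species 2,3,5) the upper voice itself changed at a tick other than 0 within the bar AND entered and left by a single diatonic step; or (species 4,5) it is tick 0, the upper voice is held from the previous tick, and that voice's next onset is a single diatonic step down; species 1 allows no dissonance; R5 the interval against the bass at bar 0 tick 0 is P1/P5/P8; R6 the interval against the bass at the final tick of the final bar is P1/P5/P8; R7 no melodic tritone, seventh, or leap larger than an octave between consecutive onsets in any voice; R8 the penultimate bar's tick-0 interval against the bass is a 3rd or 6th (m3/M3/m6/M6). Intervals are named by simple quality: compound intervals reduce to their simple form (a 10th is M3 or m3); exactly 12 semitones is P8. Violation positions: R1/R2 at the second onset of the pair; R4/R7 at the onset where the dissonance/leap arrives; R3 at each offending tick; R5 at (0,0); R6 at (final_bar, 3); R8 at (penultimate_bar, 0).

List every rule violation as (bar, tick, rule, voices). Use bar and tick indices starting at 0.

(1, 0, R7, (1,))
(5, 0, R3, (0, 1))
(5, 0, R4, (0, 1))
(5, 1, R3, (0, 1))
(5, 2, R3, (0, 1))
(5, 3, R3, (0, 1))

bar 0: v0=F3 v1=F4 downbeat P8
bar 1: v0=D3 v1=B3 downbeat M6
bar 2: v0=F3 v1=D4 downbeat M6
bar 3: v0=D3 v1=B3 downbeat M6
bar 4: v0=C3 v1=A3 downbeat M6
bar 5: v0=E3 v1=D3 downbeat M2
bar 6: v0=D3 v1=A3 downbeat P5
bar 7: v0=G3 v1=E4 downbeat M6
bar 8: v0=F3 v1=F4 downbeat P8
  -> R7 @ bar 1 tick 0 v(1,): F4->B3 leap 6st
  -> R3 @ bar 5 tick 0 v(0, 1): E3 above D3
  -> R4 @ bar 5 tick 0 v(0, 1): E3/D3 M2 untreated
  -> R3 @ bar 5 tick 1 v(0, 1): E3 above D3
  -> R3 @ bar 5 tick 2 v(0, 1): E3 above D3
  -> R3 @ bar 5 tick 3 v(0, 1): E3 above D3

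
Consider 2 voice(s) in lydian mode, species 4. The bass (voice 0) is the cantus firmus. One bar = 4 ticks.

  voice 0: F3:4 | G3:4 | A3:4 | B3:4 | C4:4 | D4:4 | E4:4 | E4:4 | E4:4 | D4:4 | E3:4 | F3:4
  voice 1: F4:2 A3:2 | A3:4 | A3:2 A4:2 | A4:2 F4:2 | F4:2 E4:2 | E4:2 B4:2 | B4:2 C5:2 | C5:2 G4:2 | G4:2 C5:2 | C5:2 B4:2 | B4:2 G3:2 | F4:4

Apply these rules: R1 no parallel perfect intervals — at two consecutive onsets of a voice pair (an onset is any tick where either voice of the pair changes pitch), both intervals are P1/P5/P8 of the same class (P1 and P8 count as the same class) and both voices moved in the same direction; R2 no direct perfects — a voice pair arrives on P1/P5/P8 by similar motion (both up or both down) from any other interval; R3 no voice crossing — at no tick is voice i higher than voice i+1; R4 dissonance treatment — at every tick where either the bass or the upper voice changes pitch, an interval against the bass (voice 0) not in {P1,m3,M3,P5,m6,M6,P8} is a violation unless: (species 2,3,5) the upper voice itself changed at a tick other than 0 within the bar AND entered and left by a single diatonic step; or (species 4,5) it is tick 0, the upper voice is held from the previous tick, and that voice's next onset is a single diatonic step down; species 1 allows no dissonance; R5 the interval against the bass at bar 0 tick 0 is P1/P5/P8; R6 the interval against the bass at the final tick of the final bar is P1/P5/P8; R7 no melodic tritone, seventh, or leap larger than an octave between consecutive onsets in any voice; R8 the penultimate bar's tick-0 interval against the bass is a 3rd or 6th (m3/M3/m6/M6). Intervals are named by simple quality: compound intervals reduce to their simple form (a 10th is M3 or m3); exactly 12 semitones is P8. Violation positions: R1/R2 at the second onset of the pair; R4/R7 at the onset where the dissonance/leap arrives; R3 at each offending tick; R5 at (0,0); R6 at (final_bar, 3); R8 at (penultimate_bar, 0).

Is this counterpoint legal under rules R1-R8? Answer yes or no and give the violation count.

bar 0: v0=F3 v1=F4 (P8)
bar 1: v0=G3 v1=A3 (M2)
bar 2: v0=A3 v1=A3 (P1)
bar 3: v0=B3 v1=A4 (m7)
bar 4: v0=C4 v1=F4 (P4)
bar 5: v0=D4 v1=E4 (M2)
bar 6: v0=E4 v1=B4 (P5)
bar 7: v0=E4 v1=C5 (m6)
bar 8: v0=E4 v1=G4 (m3)
bar 9: v0=D4 v1=C5 (m7)
bar 10: v0=E3 v1=B4 (P5)
bar 11: v0=F3 v1=F4 (P8)
  R4 @ bar1.0: G3/A3 M2 untreated
  R4 @ bar3.0: B3/A4 m7 untreated
  R4 @ bar3.2: B3/F4 TT untreated
  R4 @ bar5.0: D4/E4 M2 untreated
  R7 @ bar10.0: D4->E3 leap 10st
  R8 @ bar10.0: penult P5 not 3rd/6th
  R7 @ bar10.2: B4->G3 leap 16st
  R2 @ bar11.0: E3/G3 m3 -> F3/F4 P8 similar
  R7 @ bar11.0: G3->F4 leap 10st

No (9 violations)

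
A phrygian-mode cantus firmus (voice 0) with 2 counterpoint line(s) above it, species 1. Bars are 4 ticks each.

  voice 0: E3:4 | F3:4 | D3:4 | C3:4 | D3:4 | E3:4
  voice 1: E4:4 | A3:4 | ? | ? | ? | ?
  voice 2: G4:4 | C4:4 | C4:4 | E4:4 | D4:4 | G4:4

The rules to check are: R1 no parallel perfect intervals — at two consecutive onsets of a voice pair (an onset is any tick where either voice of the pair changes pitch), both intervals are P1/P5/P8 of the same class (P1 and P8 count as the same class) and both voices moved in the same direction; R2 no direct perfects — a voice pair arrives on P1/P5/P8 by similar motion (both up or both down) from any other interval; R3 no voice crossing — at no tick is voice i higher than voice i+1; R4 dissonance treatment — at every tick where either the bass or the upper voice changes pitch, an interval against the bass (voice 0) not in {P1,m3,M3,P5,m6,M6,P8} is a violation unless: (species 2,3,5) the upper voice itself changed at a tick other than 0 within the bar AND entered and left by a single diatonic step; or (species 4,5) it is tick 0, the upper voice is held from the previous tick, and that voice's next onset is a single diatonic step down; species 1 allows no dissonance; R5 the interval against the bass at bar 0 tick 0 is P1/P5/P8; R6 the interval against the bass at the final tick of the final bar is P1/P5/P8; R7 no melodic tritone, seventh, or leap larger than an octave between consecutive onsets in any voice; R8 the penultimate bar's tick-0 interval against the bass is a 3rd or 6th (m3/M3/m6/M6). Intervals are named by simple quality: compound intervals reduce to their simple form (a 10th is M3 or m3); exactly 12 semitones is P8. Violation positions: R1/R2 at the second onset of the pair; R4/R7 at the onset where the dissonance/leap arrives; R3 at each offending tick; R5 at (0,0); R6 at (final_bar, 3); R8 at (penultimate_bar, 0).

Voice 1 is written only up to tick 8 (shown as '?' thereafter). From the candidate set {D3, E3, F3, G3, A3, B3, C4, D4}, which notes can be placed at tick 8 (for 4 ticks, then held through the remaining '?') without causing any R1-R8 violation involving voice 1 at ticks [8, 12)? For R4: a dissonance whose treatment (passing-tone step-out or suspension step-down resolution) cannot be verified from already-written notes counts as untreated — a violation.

D3: violates R2
E3: violates R4
F3: legal
G3: violates R4
A3: legal
B3: legal
C4: violates R4
D4: violates R3

{A3, B3, F3}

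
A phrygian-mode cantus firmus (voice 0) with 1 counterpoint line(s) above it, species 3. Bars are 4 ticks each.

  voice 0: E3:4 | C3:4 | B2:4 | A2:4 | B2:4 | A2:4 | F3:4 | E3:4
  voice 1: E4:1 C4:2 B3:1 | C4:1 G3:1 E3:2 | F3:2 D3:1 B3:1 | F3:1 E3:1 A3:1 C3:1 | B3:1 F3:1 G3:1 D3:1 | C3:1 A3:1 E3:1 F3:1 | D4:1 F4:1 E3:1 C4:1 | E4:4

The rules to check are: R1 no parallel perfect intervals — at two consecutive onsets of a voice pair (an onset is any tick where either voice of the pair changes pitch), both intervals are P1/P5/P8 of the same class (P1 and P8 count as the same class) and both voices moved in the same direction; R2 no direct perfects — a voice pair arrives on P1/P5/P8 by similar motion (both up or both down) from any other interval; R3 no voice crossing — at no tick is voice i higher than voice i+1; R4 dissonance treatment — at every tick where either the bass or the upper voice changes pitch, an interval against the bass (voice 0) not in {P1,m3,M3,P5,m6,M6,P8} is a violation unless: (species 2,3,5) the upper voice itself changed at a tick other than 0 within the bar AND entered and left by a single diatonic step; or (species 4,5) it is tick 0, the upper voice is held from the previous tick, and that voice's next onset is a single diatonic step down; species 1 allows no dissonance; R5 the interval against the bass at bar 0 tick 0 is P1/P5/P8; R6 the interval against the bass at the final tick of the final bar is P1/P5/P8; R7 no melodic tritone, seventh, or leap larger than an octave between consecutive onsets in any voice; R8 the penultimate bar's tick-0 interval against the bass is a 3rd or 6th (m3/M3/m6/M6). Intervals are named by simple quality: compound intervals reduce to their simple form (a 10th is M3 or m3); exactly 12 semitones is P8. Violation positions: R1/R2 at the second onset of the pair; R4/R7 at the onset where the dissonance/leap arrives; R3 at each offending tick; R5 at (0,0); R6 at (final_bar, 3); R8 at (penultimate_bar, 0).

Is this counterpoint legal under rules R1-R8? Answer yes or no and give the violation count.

bar 0: v0=E3 v1=E4 (P8)
bar 1: v0=C3 v1=C4 (P8)
bar 2: v0=B2 v1=F3 (TT)
bar 3: v0=A2 v1=F3 (m6)
bar 4: v0=B2 v1=B3 (P8)
bar 5: v0=A2 v1=C3 (m3)
bar 6: v0=F3 v1=D4 (M6)
bar 7: v0=E3 v1=E4 (P8)
  R4 @ bar2.0: B2/F3 TT untreated
  R7 @ bar3.0: B3->F3 leap 6st
  R2 @ bar4.0: A2/C3 m3 -> B2/B3 P8 similar
  R7 @ bar4.0: C3->B3 leap 11st
  R4 @ bar4.1: B2/F3 TT untreated
  R7 @ bar4.1: B3->F3 leap 6st
  R3 @ bar6.2: F3 above E3
  R4 @ bar6.2: F3/E3 m2 untreated
  R7 @ bar6.2: F4->E3 leap 13st

No (9 violations)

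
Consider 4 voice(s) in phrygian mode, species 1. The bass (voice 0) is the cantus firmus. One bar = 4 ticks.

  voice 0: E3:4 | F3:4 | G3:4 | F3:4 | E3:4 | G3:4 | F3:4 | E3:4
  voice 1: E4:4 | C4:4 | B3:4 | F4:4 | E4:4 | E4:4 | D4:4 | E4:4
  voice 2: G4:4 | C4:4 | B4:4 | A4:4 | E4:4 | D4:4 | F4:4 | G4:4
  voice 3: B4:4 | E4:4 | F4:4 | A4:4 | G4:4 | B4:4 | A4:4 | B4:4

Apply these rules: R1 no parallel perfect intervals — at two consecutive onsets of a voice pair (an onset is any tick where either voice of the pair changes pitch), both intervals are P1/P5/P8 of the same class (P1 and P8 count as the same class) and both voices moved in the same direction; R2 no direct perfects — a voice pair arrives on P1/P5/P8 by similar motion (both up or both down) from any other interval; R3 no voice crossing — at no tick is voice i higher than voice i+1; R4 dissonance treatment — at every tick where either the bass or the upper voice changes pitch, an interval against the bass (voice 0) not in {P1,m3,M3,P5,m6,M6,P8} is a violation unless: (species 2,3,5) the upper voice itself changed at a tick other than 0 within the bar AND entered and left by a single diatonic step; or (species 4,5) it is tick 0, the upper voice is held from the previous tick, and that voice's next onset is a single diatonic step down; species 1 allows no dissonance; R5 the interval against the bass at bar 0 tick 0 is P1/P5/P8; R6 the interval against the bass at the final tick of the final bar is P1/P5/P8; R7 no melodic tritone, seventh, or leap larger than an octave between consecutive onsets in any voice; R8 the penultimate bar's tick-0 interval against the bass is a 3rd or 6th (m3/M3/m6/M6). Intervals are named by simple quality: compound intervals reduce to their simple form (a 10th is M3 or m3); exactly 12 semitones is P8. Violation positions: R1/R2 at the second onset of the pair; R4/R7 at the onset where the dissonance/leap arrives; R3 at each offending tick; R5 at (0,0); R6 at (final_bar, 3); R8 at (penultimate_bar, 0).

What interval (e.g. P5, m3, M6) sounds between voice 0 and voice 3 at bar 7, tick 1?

P5

voice 0=E3 voice 3=B4 -> P5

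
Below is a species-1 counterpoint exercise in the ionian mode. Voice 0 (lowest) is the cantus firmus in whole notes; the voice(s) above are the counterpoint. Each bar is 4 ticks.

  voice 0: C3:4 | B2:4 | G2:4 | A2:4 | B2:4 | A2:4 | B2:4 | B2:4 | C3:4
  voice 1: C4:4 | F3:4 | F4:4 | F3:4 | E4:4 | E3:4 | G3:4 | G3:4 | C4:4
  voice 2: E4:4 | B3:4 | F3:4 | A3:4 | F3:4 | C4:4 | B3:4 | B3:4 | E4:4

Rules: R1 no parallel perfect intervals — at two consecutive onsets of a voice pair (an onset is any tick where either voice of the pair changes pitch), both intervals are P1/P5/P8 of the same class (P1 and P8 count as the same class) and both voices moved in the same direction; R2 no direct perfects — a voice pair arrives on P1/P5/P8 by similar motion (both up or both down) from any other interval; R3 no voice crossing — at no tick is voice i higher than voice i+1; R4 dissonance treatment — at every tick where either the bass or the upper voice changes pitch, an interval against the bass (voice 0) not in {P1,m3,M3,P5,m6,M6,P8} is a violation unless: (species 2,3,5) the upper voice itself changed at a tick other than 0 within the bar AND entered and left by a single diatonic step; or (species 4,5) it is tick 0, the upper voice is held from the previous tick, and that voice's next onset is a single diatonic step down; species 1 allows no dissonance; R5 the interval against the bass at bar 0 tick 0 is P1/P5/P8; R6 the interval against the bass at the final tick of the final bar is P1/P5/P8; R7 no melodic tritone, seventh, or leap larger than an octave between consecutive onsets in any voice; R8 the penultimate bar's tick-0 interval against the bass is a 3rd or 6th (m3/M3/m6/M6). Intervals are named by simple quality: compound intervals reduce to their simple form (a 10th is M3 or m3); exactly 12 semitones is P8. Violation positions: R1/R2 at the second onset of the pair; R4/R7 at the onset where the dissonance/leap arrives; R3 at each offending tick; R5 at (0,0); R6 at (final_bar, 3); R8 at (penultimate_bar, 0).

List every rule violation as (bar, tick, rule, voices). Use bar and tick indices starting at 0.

bar 0: v0=C3 v1=C4 v2=E4 downbeat M3
bar 1: v0=B2 v1=F3 v2=B3 downbeat P8
bar 2: v0=G2 v1=F4 v2=F3 downbeat m7
bar 3: v0=A2 v1=F3 v2=A3 downbeat P8
bar 4: v0=B2 v1=E4 v2=F3 downbeat TT
bar 5: v0=A2 v1=E3 v2=C4 downbeat m3
bar 6: v0=B2 v1=G3 v2=B3 downbeat P8
bar 7: v0=B2 v1=G3 v2=B3 downbeat P8
bar 8: v0=C3 v1=C4 v2=E4 downbeat M3
  -> R5 @ bar 0 tick 0 v(0, 2): opens on M3
  -> R2 @ bar 1 tick 0 v(0, 2): C3/E4 M3 -> B2/B3 P8 similar
  -> R4 @ bar 1 tick 0 v(0, 1): B2/F3 TT untreated
  -> R3 @ bar 2 tick 0 v(1, 2): F4 above F3
  -> R4 @ bar 2 tick 0 v(0, 1): G2/F4 m7 untreated
  -> R4 @ bar 2 tick 0 v(0, 2): G2/F3 m7 untreated
  -> R7 @ bar 2 tick 0 v(2,): B3->F3 leap 6st
  -> R3 @ bar 2 tick 1 v(1, 2): F4 above F3
  -> R3 @ bar 2 tick 2 v(1, 2): F4 above F3
  -> R3 @ bar 2 tick 3 v(1, 2): F4 above F3
  -> R2 @ bar 3 tick 0 v(0, 2): G2/F3 m7 -> A2/A3 P8 similar
  -> R3 @ bar 4 tick 0 v(1, 2): E4 above F3
  -> R4 @ bar 4 tick 0 v(0, 1): B2/E4 P4 untreated
  -> R4 @ bar 4 tick 0 v(0, 2): B2/F3 TT untreated
  -> R7 @ bar 4 tick 0 v(1,): F3->E4 leap 11st
  -> R3 @ bar 4 tick 1 v(1, 2): E4 above F3
  -> R3 @ bar 4 tick 2 v(1, 2): E4 above F3
  -> R3 @ bar 4 tick 3 v(1, 2): E4 above F3
  -> R2 @ bar 5 tick 0 v(0, 1): B2/E4 P4 -> A2/E3 P5 similar
  -> R8 @ bar 7 tick 0 v(0, 2): penult P8 not 3rd/6th
  -> R2 @ bar 8 tick 0 v(0, 1): B2/G3 m6 -> C3/C4 P8 similar
  -> R6 @ bar 8 tick 3 v(0, 2): closes on M3

(0, 0, R5, (0, 2))
(1, 0, R2, (0, 2))
(1, 0, R4, (0, 1))
(2, 0, R3, (1, 2))
(2, 0, R4, (0, 1))
(2, 0, R4, (0, 2))
(2, 0, R7, (2,))
(2, 1, R3, (1, 2))
(2, 2, R3, (1, 2))
(2, 3, R3, (1, 2))
(3, 0, R2, (0, 2))
(4, 0, R3, (1, 2))
(4, 0, R4, (0, 1))
(4, 0, R4, (0, 2))
(4, 0, R7, (1,))
(4, 1, R3, (1, 2))
(4, 2, R3, (1, 2))
(4, 3, R3, (1, 2))
(5, 0, R2, (0, 1))
(7, 0, R8, (0, 2))
(8, 0, R2, (0, 1))
(8, 3, R6, (0, 2))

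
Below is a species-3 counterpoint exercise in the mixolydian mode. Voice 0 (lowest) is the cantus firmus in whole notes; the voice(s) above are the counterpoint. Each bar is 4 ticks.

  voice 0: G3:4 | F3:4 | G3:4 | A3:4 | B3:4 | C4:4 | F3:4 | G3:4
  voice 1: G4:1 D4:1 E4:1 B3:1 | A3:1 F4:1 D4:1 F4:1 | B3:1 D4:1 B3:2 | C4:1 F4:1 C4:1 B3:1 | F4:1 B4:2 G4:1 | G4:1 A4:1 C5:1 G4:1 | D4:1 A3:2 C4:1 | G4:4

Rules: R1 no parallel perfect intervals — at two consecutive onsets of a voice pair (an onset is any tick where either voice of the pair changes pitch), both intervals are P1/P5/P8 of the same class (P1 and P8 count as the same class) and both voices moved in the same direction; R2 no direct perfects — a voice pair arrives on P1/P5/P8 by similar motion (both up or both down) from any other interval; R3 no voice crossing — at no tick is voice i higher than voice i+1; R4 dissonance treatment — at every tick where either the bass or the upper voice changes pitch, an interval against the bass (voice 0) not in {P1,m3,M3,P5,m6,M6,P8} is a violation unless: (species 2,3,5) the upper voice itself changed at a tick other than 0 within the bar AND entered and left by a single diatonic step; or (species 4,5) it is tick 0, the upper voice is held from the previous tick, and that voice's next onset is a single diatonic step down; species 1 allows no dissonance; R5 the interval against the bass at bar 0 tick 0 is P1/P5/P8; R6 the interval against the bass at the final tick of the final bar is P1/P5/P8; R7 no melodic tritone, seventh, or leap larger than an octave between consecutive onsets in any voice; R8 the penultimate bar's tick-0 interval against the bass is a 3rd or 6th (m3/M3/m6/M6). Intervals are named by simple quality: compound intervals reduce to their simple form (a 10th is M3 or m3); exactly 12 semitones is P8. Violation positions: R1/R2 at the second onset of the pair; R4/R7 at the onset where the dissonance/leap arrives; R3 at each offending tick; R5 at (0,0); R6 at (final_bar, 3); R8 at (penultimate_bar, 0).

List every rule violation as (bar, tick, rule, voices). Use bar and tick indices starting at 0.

(2, 0, R7, (1,))
(3, 3, R4, (0, 1))
(4, 0, R4, (0, 1))
(4, 0, R7, (1,))
(4, 1, R7, (1,))
(7, 0, R2, (0, 1))

bar 0: v0=G3 v1=G4 downbeat P8
bar 1: v0=F3 v1=A3 downbeat M3
bar 2: v0=G3 v1=B3 downbeat M3
bar 3: v0=A3 v1=C4 downbeat m3
bar 4: v0=B3 v1=F4 downbeat TT
bar 5: v0=C4 v1=G4 downbeat P5
bar 6: v0=F3 v1=D4 downbeat M6
bar 7: v0=G3 v1=G4 downbeat P8
  -> R7 @ bar 2 tick 0 v(1,): F4->B3 leap 6st
  -> R4 @ bar 3 tick 3 v(0, 1): A3/B3 M2 untreated
  -> R4 @ bar 4 tick 0 v(0, 1): B3/F4 TT untreated
  -> R7 @ bar 4 tick 0 v(1,): B3->F4 leap 6st
  -> R7 @ bar 4 tick 1 v(1,): F4->B4 leap 6st
  -> R2 @ bar 7 tick 0 v(0, 1): F3/C4 P5 -> G3/G4 P8 similar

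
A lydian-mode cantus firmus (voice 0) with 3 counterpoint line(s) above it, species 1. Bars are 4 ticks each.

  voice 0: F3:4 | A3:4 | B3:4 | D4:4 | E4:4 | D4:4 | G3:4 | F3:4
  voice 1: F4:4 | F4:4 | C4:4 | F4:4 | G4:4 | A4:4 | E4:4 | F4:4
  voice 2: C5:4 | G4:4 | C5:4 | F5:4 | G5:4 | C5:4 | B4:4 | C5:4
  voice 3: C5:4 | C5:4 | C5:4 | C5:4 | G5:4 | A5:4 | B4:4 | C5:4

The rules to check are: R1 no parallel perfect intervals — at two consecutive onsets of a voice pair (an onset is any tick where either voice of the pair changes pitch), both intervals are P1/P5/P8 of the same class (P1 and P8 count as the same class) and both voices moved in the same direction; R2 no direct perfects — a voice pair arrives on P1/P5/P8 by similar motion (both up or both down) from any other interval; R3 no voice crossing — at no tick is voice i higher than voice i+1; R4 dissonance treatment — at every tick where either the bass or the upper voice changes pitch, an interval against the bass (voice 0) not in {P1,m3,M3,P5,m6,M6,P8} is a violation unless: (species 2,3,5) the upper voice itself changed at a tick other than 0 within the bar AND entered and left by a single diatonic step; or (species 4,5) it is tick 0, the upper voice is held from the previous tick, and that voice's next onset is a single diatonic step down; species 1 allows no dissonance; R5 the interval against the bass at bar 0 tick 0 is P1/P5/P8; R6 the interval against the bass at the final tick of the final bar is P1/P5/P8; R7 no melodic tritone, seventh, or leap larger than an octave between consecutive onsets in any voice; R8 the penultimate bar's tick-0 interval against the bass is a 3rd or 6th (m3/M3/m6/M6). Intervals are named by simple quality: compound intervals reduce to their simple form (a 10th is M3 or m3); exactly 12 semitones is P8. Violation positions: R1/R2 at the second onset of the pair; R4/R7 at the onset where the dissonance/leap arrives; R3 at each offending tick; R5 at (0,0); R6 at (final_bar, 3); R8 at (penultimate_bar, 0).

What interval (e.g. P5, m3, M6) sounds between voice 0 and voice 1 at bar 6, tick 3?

voice 0=G3 voice 1=E4 -> M6

M6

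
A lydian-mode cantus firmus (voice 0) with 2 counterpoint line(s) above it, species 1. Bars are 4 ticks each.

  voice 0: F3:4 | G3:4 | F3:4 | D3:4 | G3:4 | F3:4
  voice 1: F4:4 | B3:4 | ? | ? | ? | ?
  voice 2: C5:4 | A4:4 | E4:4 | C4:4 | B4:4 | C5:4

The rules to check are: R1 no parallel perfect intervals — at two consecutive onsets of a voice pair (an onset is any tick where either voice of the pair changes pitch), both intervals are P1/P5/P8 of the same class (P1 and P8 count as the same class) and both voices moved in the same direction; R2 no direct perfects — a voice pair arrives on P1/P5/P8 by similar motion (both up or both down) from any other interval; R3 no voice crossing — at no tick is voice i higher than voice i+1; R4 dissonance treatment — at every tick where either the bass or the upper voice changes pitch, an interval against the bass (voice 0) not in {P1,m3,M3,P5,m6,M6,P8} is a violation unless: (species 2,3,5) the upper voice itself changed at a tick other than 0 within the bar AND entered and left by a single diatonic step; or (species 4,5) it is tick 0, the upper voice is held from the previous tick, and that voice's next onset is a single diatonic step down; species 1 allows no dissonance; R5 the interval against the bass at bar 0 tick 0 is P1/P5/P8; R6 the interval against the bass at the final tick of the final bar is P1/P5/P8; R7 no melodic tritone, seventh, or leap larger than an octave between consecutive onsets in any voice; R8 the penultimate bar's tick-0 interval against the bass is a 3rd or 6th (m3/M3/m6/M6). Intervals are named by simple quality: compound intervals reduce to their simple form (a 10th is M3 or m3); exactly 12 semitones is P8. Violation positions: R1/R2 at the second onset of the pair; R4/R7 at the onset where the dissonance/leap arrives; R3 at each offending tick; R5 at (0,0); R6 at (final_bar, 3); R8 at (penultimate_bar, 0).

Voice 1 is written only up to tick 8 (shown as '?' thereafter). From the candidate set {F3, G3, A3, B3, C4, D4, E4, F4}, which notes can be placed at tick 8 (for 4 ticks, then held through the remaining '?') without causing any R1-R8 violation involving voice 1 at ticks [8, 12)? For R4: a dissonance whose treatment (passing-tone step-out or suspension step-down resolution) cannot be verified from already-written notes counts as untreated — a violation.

{C4, D4}

F3: violates R2,R7
G3: violates R4
A3: violates R2
B3: violates R4
C4: legal
D4: legal
E4: violates R4
F4: violates R3,R7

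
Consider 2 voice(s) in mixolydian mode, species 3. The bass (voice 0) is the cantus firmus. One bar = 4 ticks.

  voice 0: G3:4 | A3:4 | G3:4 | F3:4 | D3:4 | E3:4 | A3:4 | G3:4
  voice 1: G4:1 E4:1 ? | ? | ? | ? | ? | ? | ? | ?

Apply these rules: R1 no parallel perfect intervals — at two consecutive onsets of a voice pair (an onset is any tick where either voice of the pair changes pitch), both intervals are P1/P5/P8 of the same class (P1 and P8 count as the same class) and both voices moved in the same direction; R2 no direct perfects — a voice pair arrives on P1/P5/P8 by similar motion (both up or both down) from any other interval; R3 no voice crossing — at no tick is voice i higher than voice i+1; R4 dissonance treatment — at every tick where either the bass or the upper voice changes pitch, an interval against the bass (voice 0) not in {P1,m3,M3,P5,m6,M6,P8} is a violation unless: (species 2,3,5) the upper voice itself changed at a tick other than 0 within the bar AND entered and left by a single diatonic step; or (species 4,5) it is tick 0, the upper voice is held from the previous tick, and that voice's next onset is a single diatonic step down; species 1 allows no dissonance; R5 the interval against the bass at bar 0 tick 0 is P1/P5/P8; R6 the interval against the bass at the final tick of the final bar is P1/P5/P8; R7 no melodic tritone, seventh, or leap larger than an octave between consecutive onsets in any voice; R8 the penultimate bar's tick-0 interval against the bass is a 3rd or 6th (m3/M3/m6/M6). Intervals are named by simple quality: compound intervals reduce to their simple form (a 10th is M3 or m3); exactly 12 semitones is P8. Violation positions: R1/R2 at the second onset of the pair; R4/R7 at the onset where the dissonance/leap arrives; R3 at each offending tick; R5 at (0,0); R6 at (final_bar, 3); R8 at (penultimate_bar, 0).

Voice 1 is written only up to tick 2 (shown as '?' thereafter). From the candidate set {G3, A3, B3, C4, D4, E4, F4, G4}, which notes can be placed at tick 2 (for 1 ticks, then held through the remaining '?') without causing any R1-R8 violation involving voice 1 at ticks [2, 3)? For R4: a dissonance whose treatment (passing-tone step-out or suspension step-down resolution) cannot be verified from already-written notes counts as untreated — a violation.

{B3, D4, E4, G3, G4}

G3: legal
A3: violates R4
B3: legal
C4: violates R4
D4: legal
E4: legal
F4: violates R4
G4: legal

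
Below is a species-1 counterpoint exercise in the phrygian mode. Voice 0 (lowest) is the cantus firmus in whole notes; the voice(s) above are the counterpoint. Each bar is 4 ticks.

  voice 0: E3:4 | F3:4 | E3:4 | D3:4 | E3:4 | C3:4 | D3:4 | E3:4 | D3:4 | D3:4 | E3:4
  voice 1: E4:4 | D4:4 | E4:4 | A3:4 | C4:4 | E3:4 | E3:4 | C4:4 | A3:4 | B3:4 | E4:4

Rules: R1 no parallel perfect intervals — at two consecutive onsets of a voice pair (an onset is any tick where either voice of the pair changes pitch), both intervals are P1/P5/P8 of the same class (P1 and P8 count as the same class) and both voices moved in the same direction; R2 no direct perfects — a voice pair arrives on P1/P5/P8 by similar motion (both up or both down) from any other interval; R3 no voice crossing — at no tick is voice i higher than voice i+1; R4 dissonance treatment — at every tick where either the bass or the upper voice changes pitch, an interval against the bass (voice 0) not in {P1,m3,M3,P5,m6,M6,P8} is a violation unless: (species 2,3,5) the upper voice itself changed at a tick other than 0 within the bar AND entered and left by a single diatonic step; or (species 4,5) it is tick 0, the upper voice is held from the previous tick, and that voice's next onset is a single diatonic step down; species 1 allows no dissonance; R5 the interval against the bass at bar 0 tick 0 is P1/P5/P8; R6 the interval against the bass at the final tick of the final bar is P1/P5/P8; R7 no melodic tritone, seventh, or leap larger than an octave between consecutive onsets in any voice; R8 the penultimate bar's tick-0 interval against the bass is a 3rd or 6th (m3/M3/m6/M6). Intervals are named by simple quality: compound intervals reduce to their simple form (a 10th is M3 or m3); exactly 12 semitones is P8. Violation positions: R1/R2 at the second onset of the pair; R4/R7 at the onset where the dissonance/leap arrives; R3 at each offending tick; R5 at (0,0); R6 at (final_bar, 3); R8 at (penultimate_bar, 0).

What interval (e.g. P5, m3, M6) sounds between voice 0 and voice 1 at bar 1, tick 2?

M6

voice 0=F3 voice 1=D4 -> M6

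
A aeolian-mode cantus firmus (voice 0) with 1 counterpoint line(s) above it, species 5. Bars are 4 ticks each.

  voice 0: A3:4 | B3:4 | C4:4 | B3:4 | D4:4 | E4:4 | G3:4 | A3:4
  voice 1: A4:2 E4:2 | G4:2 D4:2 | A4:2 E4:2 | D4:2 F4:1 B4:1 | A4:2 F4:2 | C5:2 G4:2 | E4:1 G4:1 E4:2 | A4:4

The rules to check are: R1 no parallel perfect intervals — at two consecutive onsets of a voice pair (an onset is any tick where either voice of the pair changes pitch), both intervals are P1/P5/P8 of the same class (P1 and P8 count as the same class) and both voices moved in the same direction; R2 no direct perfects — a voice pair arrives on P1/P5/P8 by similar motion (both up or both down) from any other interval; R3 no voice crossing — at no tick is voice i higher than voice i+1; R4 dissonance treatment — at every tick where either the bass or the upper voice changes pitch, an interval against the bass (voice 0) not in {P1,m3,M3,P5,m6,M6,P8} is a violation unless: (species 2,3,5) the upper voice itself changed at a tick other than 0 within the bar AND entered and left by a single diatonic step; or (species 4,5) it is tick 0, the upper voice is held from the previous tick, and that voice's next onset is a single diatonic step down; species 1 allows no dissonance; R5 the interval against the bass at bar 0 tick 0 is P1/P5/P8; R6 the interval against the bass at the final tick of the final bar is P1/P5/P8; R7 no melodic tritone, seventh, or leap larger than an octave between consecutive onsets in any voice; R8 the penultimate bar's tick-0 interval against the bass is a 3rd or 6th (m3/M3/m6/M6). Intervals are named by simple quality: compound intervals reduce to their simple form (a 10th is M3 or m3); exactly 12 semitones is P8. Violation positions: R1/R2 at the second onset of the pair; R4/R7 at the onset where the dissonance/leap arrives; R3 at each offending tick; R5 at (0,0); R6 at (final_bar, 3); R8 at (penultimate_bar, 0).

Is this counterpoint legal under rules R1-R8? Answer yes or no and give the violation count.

No (3 violations)

bar 0: v0=A3 v1=A4 (P8)
bar 1: v0=B3 v1=G4 (m6)
bar 2: v0=C4 v1=A4 (M6)
bar 3: v0=B3 v1=D4 (m3)
bar 4: v0=D4 v1=A4 (P5)
bar 5: v0=E4 v1=C5 (m6)
bar 6: v0=G3 v1=E4 (M6)
bar 7: v0=A3 v1=A4 (P8)
  R4 @ bar3.2: B3/F4 TT untreated
  R7 @ bar3.3: F4->B4 leap 6st
  R2 @ bar7.0: G3/E4 M6 -> A3/A4 P8 similar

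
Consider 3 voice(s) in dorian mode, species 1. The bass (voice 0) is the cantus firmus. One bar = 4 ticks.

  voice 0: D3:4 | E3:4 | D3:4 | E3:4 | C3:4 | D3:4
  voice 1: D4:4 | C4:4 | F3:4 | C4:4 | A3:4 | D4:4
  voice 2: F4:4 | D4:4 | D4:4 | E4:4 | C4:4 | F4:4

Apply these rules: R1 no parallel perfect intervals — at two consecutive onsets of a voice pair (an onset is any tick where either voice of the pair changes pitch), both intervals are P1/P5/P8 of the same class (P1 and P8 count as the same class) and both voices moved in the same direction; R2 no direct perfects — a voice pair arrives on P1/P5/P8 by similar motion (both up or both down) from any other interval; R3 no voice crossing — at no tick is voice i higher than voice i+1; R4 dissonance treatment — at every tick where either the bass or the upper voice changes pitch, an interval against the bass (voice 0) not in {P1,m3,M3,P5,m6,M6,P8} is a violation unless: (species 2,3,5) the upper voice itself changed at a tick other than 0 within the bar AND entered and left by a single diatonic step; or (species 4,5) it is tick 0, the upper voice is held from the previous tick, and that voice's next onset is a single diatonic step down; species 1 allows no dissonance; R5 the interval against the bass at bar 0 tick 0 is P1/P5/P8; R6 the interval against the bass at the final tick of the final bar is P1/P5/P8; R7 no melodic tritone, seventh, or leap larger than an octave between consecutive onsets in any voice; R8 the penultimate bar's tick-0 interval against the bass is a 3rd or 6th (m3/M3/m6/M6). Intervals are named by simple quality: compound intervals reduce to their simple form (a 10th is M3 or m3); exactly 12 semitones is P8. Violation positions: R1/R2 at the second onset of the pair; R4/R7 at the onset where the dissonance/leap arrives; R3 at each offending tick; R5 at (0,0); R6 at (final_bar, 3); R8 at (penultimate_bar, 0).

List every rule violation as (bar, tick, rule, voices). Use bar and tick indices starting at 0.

bar 0: v0=D3 v1=D4 v2=F4 downbeat m3
bar 1: v0=E3 v1=C4 v2=D4 downbeat m7
bar 2: v0=D3 v1=F3 v2=D4 downbeat P8
bar 3: v0=E3 v1=C4 v2=E4 downbeat P8
bar 4: v0=C3 v1=A3 v2=C4 downbeat P8
bar 5: v0=D3 v1=D4 v2=F4 downbeat m3
  -> R5 @ bar 0 tick 0 v(0, 2): opens on m3
  -> R4 @ bar 1 tick 0 v(0, 2): E3/D4 m7 untreated
  -> R1 @ bar 3 tick 0 v(0, 2): D3/D4 P8 -> E3/E4 P8 similar
  -> R1 @ bar 4 tick 0 v(0, 2): E3/E4 P8 -> C3/C4 P8 similar
  -> R8 @ bar 4 tick 0 v(0, 2): penult P8 not 3rd/6th
  -> R2 @ bar 5 tick 0 v(0, 1): C3/A3 M6 -> D3/D4 P8 similar
  -> R6 @ bar 5 tick 3 v(0, 2): closes on m3

(0, 0, R5, (0, 2))
(1, 0, R4, (0, 2))
(3, 0, R1, (0, 2))
(4, 0, R1, (0, 2))
(4, 0, R8, (0, 2))
(5, 0, R2, (0, 1))
(5, 3, R6, (0, 2))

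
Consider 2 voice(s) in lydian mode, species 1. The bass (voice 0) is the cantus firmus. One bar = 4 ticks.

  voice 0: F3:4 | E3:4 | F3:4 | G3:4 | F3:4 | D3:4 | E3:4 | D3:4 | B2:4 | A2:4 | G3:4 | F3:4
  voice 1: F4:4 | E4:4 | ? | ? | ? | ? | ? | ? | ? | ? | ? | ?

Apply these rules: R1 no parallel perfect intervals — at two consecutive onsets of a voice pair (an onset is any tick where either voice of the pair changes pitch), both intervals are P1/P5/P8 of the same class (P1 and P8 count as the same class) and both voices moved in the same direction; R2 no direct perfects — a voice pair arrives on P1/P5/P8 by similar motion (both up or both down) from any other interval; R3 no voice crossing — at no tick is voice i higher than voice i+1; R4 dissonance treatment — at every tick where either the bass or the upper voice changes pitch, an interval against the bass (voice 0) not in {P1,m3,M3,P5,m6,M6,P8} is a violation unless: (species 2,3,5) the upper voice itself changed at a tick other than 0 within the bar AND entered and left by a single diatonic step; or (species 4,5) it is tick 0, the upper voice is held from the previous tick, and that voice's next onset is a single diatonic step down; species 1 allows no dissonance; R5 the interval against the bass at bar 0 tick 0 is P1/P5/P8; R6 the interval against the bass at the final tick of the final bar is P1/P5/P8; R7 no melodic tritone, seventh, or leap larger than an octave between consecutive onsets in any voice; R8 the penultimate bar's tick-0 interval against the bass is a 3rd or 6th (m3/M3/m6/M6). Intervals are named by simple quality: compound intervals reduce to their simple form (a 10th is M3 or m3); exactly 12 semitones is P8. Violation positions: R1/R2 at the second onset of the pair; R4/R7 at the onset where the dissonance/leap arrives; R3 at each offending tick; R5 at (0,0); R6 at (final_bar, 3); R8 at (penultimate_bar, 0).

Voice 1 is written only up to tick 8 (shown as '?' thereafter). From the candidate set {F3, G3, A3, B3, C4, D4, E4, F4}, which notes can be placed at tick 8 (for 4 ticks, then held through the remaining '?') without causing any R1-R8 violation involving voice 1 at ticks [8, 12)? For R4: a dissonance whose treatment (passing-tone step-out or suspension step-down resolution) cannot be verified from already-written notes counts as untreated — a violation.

{A3, C4, D4}

F3: violates R7
G3: violates R4
A3: legal
B3: violates R4
C4: legal
D4: legal
E4: violates R4
F4: violates R1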